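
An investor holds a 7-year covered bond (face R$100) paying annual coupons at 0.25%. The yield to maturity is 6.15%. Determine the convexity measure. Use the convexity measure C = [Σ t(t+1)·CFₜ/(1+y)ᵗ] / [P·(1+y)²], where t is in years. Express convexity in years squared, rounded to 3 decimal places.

49.074

With y = 0.0615:
  t   CF        PV=CF/(1+0.0615)^t    t·PV        t(t+1)·PV
  1         0.25         0.2355         0.2355           0.4710
  2         0.25         0.2219         0.4437           1.3312
  3         0.25         0.2090         0.6270           2.5082
  4         0.25         0.1969         0.7876           3.9381
  5         0.25         0.1855         0.9275           5.5650
  6         0.25         0.1748         1.0485           7.3395
  7       100.25        66.0153       462.1069       3,696.8550
  Σ                     67.2388       466.1768       3,718.0081
P = 67.2388.
Convexity = Σ t(t+1)·PV / [P·(1+y)²] = 3,718.0081 / (67.2388 × 1.126782) = 49.07386.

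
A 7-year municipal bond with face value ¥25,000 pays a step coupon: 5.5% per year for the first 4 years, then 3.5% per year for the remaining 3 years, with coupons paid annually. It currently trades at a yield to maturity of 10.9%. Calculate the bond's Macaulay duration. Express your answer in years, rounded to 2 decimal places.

Periodic yield y = 0.109. Discount each cash flow and weight by its year:
  t   CF        PV=CF/(1+0.109)^t    t·PV
  1     1,375.00     1,239.8557     1,239.8557
  2     1,375.00     1,117.9943     2,235.9887
  3     1,375.00     1,008.1103     3,024.3310
  4     1,375.00       909.0264     3,636.1057
  5       875.00       521.6153     2,608.0765
  6       875.00       470.3474     2,822.0846
  7    25,875.00    12,541.7903    87,792.5322
  Σ                 17,808.7399   103,358.9744
Price P = Σ PV = 17,808.7399.
Macaulay duration = Σ(t·PV) / P = 103,358.9744 / 17,808.7399 = 5.80383 years.

5.80 years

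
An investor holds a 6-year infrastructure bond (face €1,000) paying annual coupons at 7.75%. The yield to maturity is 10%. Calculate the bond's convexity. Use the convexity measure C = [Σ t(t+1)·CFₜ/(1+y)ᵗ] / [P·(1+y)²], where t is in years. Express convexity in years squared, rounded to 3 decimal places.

26.819

With y = 0.1:
  t   CF        PV=CF/(1+0.1)^t    t·PV        t(t+1)·PV
  1        77.50        70.4545        70.4545         140.9091
  2        77.50        64.0496       128.0992         384.2975
  3        77.50        58.2269       174.6807         698.7228
  4        77.50        52.9335       211.7342       1,058.6709
  5        77.50        48.1214       240.6070       1,443.6421
  6     1,077.50       608.2207     3,649.3240      25,545.2677
  Σ                    902.0066     4,474.8996      29,271.5100
P = 902.0066.
Convexity = Σ t(t+1)·PV / [P·(1+y)²] = 29,271.5100 / (902.0066 × 1.210000) = 26.81946.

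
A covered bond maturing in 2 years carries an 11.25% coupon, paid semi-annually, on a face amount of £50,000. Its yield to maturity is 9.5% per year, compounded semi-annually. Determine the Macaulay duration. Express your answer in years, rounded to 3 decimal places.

1.848 years

Periodic yield y = 0.0475. Discount each cash flow and weight by its period:
  t   CF        PV=CF/(1+0.0475)^t    t·PV
  1     2,812.50     2,684.9642     2,684.9642
  2     2,812.50     2,563.2116     5,126.4233
  3     2,812.50     2,446.9801     7,340.9403
  4    52,812.50    43,865.2491   175,460.9963
  Σ                 51,560.4050   190,613.3241
Price P = Σ PV = 51,560.4050.
Macaulay duration = Σ(t·PV) / P = 190,613.3241 / 51,560.4050 = 3.69689 half-year periods.
In years: 3.69689 / 2 = 1.84845 years.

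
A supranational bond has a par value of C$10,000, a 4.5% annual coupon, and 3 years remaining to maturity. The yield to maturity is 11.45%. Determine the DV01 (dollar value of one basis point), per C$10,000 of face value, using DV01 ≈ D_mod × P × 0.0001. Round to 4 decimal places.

Periodic yield y = 0.1145.
  t   CF        PV=CF/(1+0.1145)^t    t·PV
  1       450.00       403.7685       403.7685
  2       450.00       362.2867       724.5734
  3    10,450.00     7,548.7679    22,646.3037
  Σ                  8,314.8231    23,774.6455
P = 8,314.8231; D_Mac = 2.85931 yrs; D_mod = 2.56555 yrs.
DV01 ≈ 2.56555 × 8,314.8231 × 0.0001 = 2.133212.

C$2.1332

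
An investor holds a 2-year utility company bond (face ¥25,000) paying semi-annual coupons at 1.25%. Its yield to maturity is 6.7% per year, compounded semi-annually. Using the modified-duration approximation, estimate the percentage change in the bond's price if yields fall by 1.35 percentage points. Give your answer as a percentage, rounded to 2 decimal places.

+2.59%

Periodic yield y = 0.0335. Modified duration first:
  t   CF        PV=CF/(1+0.0335)^t    t·PV
  1       156.25       151.1853       151.1853
  2       156.25       146.2848       292.5695
  3       156.25       141.5431       424.6292
  4    25,156.25    22,049.7657    88,199.0626
  Σ                 22,488.7788    89,067.4466
P = 22,488.7788; D_Mac = 3.96053 half-year periods = 1.98026 yrs; D_mod = 1.98026/(1+0.0335) = 1.91608 yrs.
ΔP/P ≈ -D_mod · Δy = -1.91608 × (-0.0135) = +0.025867 = +2.5867%.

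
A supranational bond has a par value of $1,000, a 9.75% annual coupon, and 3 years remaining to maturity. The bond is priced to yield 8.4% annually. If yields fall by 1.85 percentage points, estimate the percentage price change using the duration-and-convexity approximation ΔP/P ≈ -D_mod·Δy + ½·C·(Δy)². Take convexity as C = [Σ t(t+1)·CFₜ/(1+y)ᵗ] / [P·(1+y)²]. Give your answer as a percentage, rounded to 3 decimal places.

+4.841%

With y = 0.084:
  t   CF        PV=CF/(1+0.084)^t    t·PV        t(t+1)·PV
  1        97.50        89.9446        89.9446         179.8893
  2        97.50        82.9748       165.9495         497.8486
  3     1,097.50       861.6218     2,584.8654      10,339.4617
  Σ                  1,034.5412     2,840.7596      11,017.1996
P = 1,034.5412; D_Mac = 2.74591 yrs; D_mod = 2.53313 yrs; C = 9.06285.
Duration effect: -2.53313 × (-0.0185) = +0.046863
Convexity effect: 0.5 × 9.06285 × (-0.0185)² = +0.0015509
ΔP/P ≈ +0.046863 + 0.0015509 = +0.048414 = +4.8414%.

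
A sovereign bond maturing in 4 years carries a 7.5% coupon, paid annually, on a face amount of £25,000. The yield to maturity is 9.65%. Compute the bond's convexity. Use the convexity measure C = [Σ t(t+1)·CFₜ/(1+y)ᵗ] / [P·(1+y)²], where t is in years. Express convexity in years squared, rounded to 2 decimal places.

With y = 0.0965:
  t   CF        PV=CF/(1+0.0965)^t    t·PV        t(t+1)·PV
  1     1,875.00     1,709.9863     1,709.9863       3,419.9726
  2     1,875.00     1,559.4950     3,118.9901       9,356.9703
  3     1,875.00     1,422.2481     4,266.7443      17,066.9773
  4    26,875.00    18,591.4785    74,365.9140     371,829.5701
  Σ                 23,283.2080    83,461.6348     401,673.4903
P = 23,283.2080.
Convexity = Σ t(t+1)·PV / [P·(1+y)²] = 401,673.4903 / (23,283.2080 × 1.202312) = 14.34872.

14.35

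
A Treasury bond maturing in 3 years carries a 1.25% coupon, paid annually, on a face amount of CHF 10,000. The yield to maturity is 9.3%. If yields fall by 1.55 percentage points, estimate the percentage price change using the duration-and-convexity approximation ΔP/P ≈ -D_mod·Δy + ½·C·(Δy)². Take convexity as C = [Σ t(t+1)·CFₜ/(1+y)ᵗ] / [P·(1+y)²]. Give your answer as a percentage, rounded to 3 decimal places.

With y = 0.093:
  t   CF        PV=CF/(1+0.093)^t    t·PV        t(t+1)·PV
  1       125.00       114.3641       114.3641         228.7283
  2       125.00       104.6332       209.2665         627.7995
  3    10,125.00     7,754.1562    23,262.4686      93,049.8746
  Σ                  7,973.1536    23,586.0993      93,906.4023
P = 7,973.1536; D_Mac = 2.95819 yrs; D_mod = 2.70649 yrs; C = 9.85882.
Duration effect: -2.70649 × (-0.0155) = +0.041951
Convexity effect: 0.5 × 9.85882 × (-0.0155)² = +0.0011843
ΔP/P ≈ +0.041951 + 0.0011843 = +0.043135 = +4.3135%.

+4.313%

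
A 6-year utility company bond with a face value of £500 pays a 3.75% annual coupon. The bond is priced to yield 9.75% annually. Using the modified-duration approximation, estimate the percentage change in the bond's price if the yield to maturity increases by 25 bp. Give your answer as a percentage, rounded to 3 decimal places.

-1.226%

Periodic yield y = 0.0975. Modified duration first:
  t   CF        PV=CF/(1+0.0975)^t    t·PV
  1        18.75        17.0843        17.0843
  2        18.75        15.5665        31.1331
  3        18.75        14.1836        42.5509
  4        18.75        12.9236        51.6944
  5        18.75        11.7755        58.8774
  6       518.75       296.8458     1,781.0749
  Σ                    368.3794     1,982.4150
P = 368.3794; D_Mac = 5.38145 yrs; D_mod = 5.38145/(1+0.0975) = 4.90337 yrs.
ΔP/P ≈ -D_mod · Δy = -4.90337 × (+0.0025) = -0.012258 = -1.2258%.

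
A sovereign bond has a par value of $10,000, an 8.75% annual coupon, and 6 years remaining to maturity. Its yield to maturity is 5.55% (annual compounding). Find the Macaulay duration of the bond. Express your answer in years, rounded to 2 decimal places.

5.00 years

Periodic yield y = 0.0555. Discount each cash flow and weight by its year:
  t   CF        PV=CF/(1+0.0555)^t    t·PV
  1       875.00       828.9910       828.9910
  2       875.00       785.4012     1,570.8025
  3       875.00       744.1035     2,232.3105
  4       875.00       704.9773     2,819.9090
  5       875.00       667.9083     3,339.5417
  6    10,875.00     7,864.6580    47,187.9478
  Σ                 11,596.0393    57,979.5024
Price P = Σ PV = 11,596.0393.
Macaulay duration = Σ(t·PV) / P = 57,979.5024 / 11,596.0393 = 4.99994 years.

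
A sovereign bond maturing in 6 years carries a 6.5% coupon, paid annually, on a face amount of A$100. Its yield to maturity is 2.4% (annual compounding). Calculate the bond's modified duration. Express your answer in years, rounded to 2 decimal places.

5.12 years

Periodic yield y = 0.024. First find Macaulay duration:
  t   CF        PV=CF/(1+0.024)^t    t·PV
  1         6.50         6.3477         6.3477
  2         6.50         6.1989        12.3978
  3         6.50         6.0536        18.1608
  4         6.50         5.9117        23.6469
  5         6.50         5.7732        28.8658
  6       106.50        92.3740       554.2442
  Σ                    122.6590       643.6630
P = 122.6590; Macaulay duration = 643.6630 / 122.6590 = 5.24758 years.
Modified duration = D_Mac / (1 + y) = 5.24758 / 1.024 = 5.12459 years.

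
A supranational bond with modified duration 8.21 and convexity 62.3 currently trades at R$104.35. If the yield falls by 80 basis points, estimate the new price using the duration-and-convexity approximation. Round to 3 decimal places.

R$111.412

Duration effect: -D_mod·Δy = -8.21 × (-0.008) = +0.065680
Convexity effect: ½·C·(Δy)² = 0.5 × 62.3 × (-0.008)² = +0.0019936
ΔP/P ≈ +0.065680 + 0.0019936 = +0.0676736
New price ≈ 104.35 × (1 + 0.0676736) = 111.41174016.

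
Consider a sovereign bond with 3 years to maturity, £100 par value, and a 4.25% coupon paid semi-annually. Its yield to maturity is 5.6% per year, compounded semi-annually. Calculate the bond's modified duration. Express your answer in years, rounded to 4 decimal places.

Periodic yield y = 0.028. First find Macaulay duration:
  t   CF        PV=CF/(1+0.028)^t    t·PV
  1        2.125         2.0671         2.0671
  2        2.125         2.0108         4.0216
  3        2.125         1.9560         5.8681
  4        2.125         1.9028         7.6111
  5        2.125         1.8509         9.2547
  6      102.125        86.5313       519.1880
  Σ                     96.3190       548.0107
P = 96.3190; Macaulay duration = 548.0107 / 96.3190 = 5.68954 half-year periods = 2.84477 years.
Modified duration = D_Mac / (1 + y) = 2.84477 / 1.028 = 2.76728 years.

2.7673 years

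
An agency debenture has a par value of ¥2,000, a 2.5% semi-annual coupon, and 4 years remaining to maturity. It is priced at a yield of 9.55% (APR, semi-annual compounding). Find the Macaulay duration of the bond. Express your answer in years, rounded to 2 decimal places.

3.80 years

Periodic yield y = 0.04775. Discount each cash flow and weight by its period:
  t   CF        PV=CF/(1+0.04775)^t    t·PV
  1        25.00        23.8607        23.8607
  2        25.00        22.7732        45.5465
  3        25.00        21.7354        65.2061
  4        25.00        20.7448        82.9792
  5        25.00        19.7994        98.9969
  6        25.00        18.8970       113.3823
  7        25.00        18.0358       126.2509
  8     2,025.00     1,394.3239    11,154.5912
  Σ                  1,540.1702    11,710.8137
Price P = Σ PV = 1,540.1702.
Macaulay duration = Σ(t·PV) / P = 11,710.8137 / 1,540.1702 = 7.60358 half-year periods.
In years: 7.60358 / 2 = 3.80179 years.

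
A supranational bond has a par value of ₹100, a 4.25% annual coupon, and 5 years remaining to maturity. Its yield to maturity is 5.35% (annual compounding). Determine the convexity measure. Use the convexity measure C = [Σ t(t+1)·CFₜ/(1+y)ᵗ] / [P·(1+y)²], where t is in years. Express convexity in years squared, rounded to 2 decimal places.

With y = 0.0535:
  t   CF        PV=CF/(1+0.0535)^t    t·PV        t(t+1)·PV
  1         4.25         4.0342         4.0342           8.0683
  2         4.25         3.8293         7.6586          22.9758
  3         4.25         3.6348        10.9045          43.6181
  4         4.25         3.4503        13.8010          69.0050
  5       104.25        80.3347       401.6737       2,410.0420
  Σ                     95.2833       438.0720       2,553.7093
P = 95.2833.
Convexity = Σ t(t+1)·PV / [P·(1+y)²] = 2,553.7093 / (95.2833 × 1.109862) = 24.14825.

24.15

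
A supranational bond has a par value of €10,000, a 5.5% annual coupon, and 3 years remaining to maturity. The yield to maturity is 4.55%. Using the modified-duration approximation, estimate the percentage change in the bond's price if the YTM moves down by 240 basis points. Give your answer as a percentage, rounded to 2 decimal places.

+6.54%

Periodic yield y = 0.0455. Modified duration first:
  t   CF        PV=CF/(1+0.0455)^t    t·PV
  1       550.00       526.0641       526.0641
  2       550.00       503.1699     1,006.3397
  3    10,550.00     9,231.6716    27,695.0149
  Σ                 10,260.9056    29,227.4187
P = 10,260.9056; D_Mac = 2.84842 yrs; D_mod = 2.84842/(1+0.0455) = 2.72446 yrs.
ΔP/P ≈ -D_mod · Δy = -2.72446 × (-0.024) = +0.065387 = +6.5387%.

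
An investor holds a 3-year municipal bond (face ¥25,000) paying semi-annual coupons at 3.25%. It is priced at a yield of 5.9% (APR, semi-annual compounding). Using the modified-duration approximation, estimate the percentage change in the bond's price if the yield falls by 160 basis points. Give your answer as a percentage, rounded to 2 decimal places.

Periodic yield y = 0.0295. Modified duration first:
  t   CF        PV=CF/(1+0.0295)^t    t·PV
  1       406.25       394.6090       394.6090
  2       406.25       383.3016       766.6033
  3       406.25       372.3182     1,116.9547
  4       406.25       361.6496     1,446.5983
  5       406.25       351.2866     1,756.4331
  6    25,406.25    21,339.4126   128,036.4759
  Σ                 23,202.5778   133,517.6744
P = 23,202.5778; D_Mac = 5.75443 half-year periods = 2.87722 yrs; D_mod = 2.87722/(1+0.0295) = 2.79477 yrs.
ΔP/P ≈ -D_mod · Δy = -2.79477 × (-0.016) = +0.044716 = +4.4716%.

+4.47%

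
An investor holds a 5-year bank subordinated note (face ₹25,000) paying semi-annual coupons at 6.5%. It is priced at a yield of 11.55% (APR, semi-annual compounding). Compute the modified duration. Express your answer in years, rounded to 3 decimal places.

4.029 years

Periodic yield y = 0.05775. First find Macaulay duration:
  t   CF        PV=CF/(1+0.05775)^t    t·PV
  1       812.50       768.1399       768.1399
  2       812.50       726.2018     1,452.4035
  3       812.50       686.5533     2,059.6599
  4       812.50       649.0695     2,596.2782
  5       812.50       613.6323     3,068.1614
  6       812.50       580.1298     3,480.7787
  7       812.50       548.4564     3,839.1950
  8       812.50       518.5123     4,148.0987
  9       812.50       490.2031     4,411.8280
  10   25,812.50    14,723.1158   147,231.1584
  Σ                 20,304.0143   173,055.7018
P = 20,304.0143; Macaulay duration = 173,055.7018 / 20,304.0143 = 8.52323 half-year periods = 4.26161 years.
Modified duration = D_Mac / (1 + y) = 4.26161 / 1.05775 = 4.02894 years.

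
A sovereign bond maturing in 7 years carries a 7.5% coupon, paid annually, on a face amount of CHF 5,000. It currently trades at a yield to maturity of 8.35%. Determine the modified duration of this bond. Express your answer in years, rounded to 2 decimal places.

5.22 years

Periodic yield y = 0.0835. First find Macaulay duration:
  t   CF        PV=CF/(1+0.0835)^t    t·PV
  1       375.00       346.1006       346.1006
  2       375.00       319.4283       638.8567
  3       375.00       294.8116       884.4347
  4       375.00       272.0919     1,088.3676
  5       375.00       251.1231     1,255.6156
  6       375.00       231.7703     1,390.6218
  7     5,375.00     3,066.0276    21,462.1932
  Σ                  4,781.3534    27,066.1900
P = 4,781.3534; Macaulay duration = 27,066.1900 / 4,781.3534 = 5.66078 years.
Modified duration = D_Mac / (1 + y) = 5.66078 / 1.0835 = 5.22453 years.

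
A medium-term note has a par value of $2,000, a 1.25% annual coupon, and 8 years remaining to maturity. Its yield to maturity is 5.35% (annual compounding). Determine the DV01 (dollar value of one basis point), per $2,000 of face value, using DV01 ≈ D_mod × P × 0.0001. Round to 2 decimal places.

Periodic yield y = 0.0535.
  t   CF        PV=CF/(1+0.0535)^t    t·PV
  1        25.00        23.7304        23.7304
  2        25.00        22.5253        45.0506
  3        25.00        21.3814        64.1442
  4        25.00        20.2956        81.1824
  5        25.00        19.2649        96.3246
  6        25.00        18.2866       109.7196
  7        25.00        17.3579       121.5056
  8     2,025.00     1,334.5926    10,676.7407
  Σ                  1,477.4348    11,218.3981
P = 1,477.4348; D_Mac = 7.59316 yrs; D_mod = 7.20756 yrs.
DV01 ≈ 7.20756 × 1,477.4348 × 0.0001 = 1.064869.

$1.06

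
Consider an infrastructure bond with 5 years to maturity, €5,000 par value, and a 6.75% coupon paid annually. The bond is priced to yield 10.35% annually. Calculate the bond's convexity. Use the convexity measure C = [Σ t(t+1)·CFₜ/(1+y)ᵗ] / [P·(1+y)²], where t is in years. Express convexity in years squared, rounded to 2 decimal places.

With y = 0.1035:
  t   CF        PV=CF/(1+0.1035)^t    t·PV        t(t+1)·PV
  1       337.50       305.8450       305.8450         611.6901
  2       337.50       277.1591       554.3181       1,662.9544
  3       337.50       251.1636       753.4909       3,013.9637
  4       337.50       227.6064       910.4255       4,552.1276
  5     5,337.50     3,261.9417    16,309.7087      97,858.2523
  Σ                  4,323.7159    18,833.7883     107,698.9880
P = 4,323.7159.
Convexity = Σ t(t+1)·PV / [P·(1+y)²] = 107,698.9880 / (4,323.7159 × 1.217712) = 20.45549.

20.46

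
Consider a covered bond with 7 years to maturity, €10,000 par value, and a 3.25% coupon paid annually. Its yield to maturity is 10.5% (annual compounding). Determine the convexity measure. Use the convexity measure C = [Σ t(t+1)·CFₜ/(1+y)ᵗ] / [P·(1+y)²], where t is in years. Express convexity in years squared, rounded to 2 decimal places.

38.93

With y = 0.105:
  t   CF        PV=CF/(1+0.105)^t    t·PV        t(t+1)·PV
  1       325.00       294.1176       294.1176         588.2353
  2       325.00       266.1698       532.3396       1,597.0189
  3       325.00       240.8777       722.6330       2,890.5319
  4       325.00       217.9888       871.9553       4,359.7767
  5       325.00       197.2750       986.3748       5,918.2489
  6       325.00       178.5294     1,071.1763       7,498.2339
  7    10,325.00     5,132.7973    35,929.5811     287,436.6490
  Σ                  6,527.7556    40,408.1778     310,288.6946
P = 6,527.7556.
Convexity = Σ t(t+1)·PV / [P·(1+y)²] = 310,288.6946 / (6,527.7556 × 1.221025) = 38.92938.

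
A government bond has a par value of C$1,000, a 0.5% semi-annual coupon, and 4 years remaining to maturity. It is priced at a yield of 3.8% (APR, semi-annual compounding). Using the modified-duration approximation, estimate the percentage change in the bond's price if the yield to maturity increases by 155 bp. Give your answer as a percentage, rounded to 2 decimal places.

Periodic yield y = 0.019. Modified duration first:
  t   CF        PV=CF/(1+0.019)^t    t·PV
  1         2.50         2.4534         2.4534
  2         2.50         2.4076         4.8153
  3         2.50         2.3627         7.0882
  4         2.50         2.3187         9.2748
  5         2.50         2.2755        11.3773
  6         2.50         2.2330        13.3982
  7         2.50         2.1914        15.3398
  8     1,002.50       862.3646     6,898.9166
  Σ                    878.6069     6,962.6636
P = 878.6069; D_Mac = 7.92466 half-year periods = 3.96233 yrs; D_mod = 3.96233/(1+0.019) = 3.88845 yrs.
ΔP/P ≈ -D_mod · Δy = -3.88845 × (+0.0155) = -0.060271 = -6.0271%.

-6.03%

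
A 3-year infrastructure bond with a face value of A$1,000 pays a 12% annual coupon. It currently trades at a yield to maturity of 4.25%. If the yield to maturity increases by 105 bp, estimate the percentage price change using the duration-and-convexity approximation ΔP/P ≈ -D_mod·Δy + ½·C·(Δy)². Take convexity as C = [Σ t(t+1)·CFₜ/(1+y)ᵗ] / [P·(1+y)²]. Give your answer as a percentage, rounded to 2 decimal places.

-2.69%

With y = 0.0425:
  t   CF        PV=CF/(1+0.0425)^t    t·PV        t(t+1)·PV
  1       120.00       115.1079       115.1079         230.2158
  2       120.00       110.4153       220.8305         662.4916
  3     1,120.00       988.5299     2,965.5898      11,862.3594
  Σ                  1,214.0531     3,301.5283      12,755.0668
P = 1,214.0531; D_Mac = 2.71943 yrs; D_mod = 2.60856 yrs; C = 9.66703.
Duration effect: -2.60856 × (+0.0105) = -0.027390
Convexity effect: 0.5 × 9.66703 × (0.0105)² = +0.0005329
ΔP/P ≈ -0.027390 + 0.0005329 = -0.026857 = -2.6857%.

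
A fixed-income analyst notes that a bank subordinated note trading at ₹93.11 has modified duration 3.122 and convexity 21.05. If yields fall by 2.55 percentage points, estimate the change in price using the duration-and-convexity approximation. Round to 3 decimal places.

+₹8.050

Duration effect: -D_mod·Δy = -3.122 × (-0.0255) = +0.079611
Convexity effect: ½·C·(Δy)² = 0.5 × 21.05 × (-0.0255)² = +0.00684388125
ΔP/P ≈ +0.079611 + 0.00684388125 = +0.08645488125
ΔP ≈ 93.11 × (+0.08645488125) = +8.0498139931875.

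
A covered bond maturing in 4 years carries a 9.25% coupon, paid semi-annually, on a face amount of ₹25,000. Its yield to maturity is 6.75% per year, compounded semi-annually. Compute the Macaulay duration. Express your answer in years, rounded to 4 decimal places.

3.4596 years

Periodic yield y = 0.03375. Discount each cash flow and weight by its period:
  t   CF        PV=CF/(1+0.03375)^t    t·PV
  1     1,156.25     1,118.5006     1,118.5006
  2     1,156.25     1,081.9837     2,163.9673
  3     1,156.25     1,046.6589     3,139.9768
  4     1,156.25     1,012.4875     4,049.9499
  5     1,156.25       979.4316     4,897.1582
  6     1,156.25       947.4550     5,684.7302
  7     1,156.25       916.5224     6,415.6569
  8    26,156.25    20,056.3223   160,450.5781
  Σ                 27,159.3620   187,920.5180
Price P = Σ PV = 27,159.3620.
Macaulay duration = Σ(t·PV) / P = 187,920.5180 / 27,159.3620 = 6.91918 half-year periods.
In years: 6.91918 / 2 = 3.45959 years.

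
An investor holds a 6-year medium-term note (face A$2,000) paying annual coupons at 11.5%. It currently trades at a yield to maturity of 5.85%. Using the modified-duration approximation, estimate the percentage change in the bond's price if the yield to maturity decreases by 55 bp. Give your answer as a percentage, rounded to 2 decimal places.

+2.50%

Periodic yield y = 0.0585. Modified duration first:
  t   CF        PV=CF/(1+0.0585)^t    t·PV
  1       230.00       217.2886       217.2886
  2       230.00       205.2798       410.5595
  3       230.00       193.9346       581.8037
  4       230.00       183.2164       732.8657
  5       230.00       173.0906       865.4531
  6     2,230.00     1,585.4761     9,512.8564
  Σ                  2,558.2860    12,320.8270
P = 2,558.2860; D_Mac = 4.81605 yrs; D_mod = 4.81605/(1+0.0585) = 4.54988 yrs.
ΔP/P ≈ -D_mod · Δy = -4.54988 × (-0.0055) = +0.025024 = +2.5024%.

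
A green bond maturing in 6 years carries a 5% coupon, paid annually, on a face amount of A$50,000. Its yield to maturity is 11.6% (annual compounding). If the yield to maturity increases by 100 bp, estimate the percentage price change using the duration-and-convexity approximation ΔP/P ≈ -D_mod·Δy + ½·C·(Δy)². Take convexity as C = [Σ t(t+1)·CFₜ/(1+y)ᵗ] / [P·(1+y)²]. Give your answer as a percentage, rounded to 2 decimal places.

-4.51%

With y = 0.116:
  t   CF        PV=CF/(1+0.116)^t    t·PV        t(t+1)·PV
  1     2,500.00     2,240.1434     2,240.1434       4,480.2867
  2     2,500.00     2,007.2969     4,014.5939      12,043.7816
  3     2,500.00     1,798.6532     5,395.9595      21,583.8379
  4     2,500.00     1,611.6964     6,446.7855      32,233.9276
  5     2,500.00     1,444.1724     7,220.8619      43,325.1715
  6    52,500.00    27,175.2868   163,051.7206   1,141,362.0445
  Σ                 36,277.2490   188,370.0648   1,255,029.0498
P = 36,277.2490; D_Mac = 5.19251 yrs; D_mod = 4.65279 yrs; C = 27.77736.
Duration effect: -4.65279 × (+0.01) = -0.046528
Convexity effect: 0.5 × 27.77736 × (0.01)² = +0.0013889
ΔP/P ≈ -0.046528 + 0.0013889 = -0.045139 = -4.5139%.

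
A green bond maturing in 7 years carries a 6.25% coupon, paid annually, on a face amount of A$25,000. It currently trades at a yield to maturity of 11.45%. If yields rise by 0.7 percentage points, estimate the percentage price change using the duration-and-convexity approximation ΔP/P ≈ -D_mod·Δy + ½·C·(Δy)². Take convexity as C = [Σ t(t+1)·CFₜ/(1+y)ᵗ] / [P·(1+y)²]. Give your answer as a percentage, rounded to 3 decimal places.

-3.489%

With y = 0.1145:
  t   CF        PV=CF/(1+0.1145)^t    t·PV        t(t+1)·PV
  1     1,562.50     1,401.9740     1,401.9740       2,803.9480
  2     1,562.50     1,257.9399     2,515.8797       7,547.6392
  3     1,562.50     1,128.7033     3,386.1100      13,544.4400
  4     1,562.50     1,012.7441     4,050.9765      20,254.8826
  5     1,562.50       908.6982     4,543.4909      27,260.9456
  6     1,562.50       815.3416     4,892.0495      34,244.3462
  7    26,562.50    12,436.7939    87,057.5574     696,460.4589
  Σ                 18,962.1950   107,848.0380     802,116.6606
P = 18,962.1950; D_Mac = 5.68753 yrs; D_mod = 5.10321 yrs; C = 34.05562.
Duration effect: -5.10321 × (+0.007) = -0.035722
Convexity effect: 0.5 × 34.05562 × (0.007)² = +0.0008344
ΔP/P ≈ -0.035722 + 0.0008344 = -0.034888 = -3.4888%.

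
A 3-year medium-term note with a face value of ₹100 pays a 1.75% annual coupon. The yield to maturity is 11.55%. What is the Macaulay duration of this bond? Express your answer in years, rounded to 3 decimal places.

Periodic yield y = 0.1155. Discount each cash flow and weight by its year:
  t   CF        PV=CF/(1+0.1155)^t    t·PV
  1         1.75         1.5688         1.5688
  2         1.75         1.4064         2.8127
  3       101.75        73.3037       219.9110
  Σ                     76.2788       224.2925
Price P = Σ PV = 76.2788.
Macaulay duration = Σ(t·PV) / P = 224.2925 / 76.2788 = 2.94043 years.

2.940 years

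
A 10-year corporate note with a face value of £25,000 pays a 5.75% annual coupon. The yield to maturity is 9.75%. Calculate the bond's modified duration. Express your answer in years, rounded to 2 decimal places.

6.84 years

Periodic yield y = 0.0975. First find Macaulay duration:
  t   CF        PV=CF/(1+0.0975)^t    t·PV
  1     1,437.50     1,309.7950     1,309.7950
  2     1,437.50     1,193.4351     2,386.8701
  3     1,437.50     1,087.4124     3,262.2371
  4     1,437.50       990.8085     3,963.2341
  5     1,437.50       902.7868     4,513.9341
  6     1,437.50       822.5848     4,935.5088
  7     1,437.50       749.5078     5,246.5545
  8     1,437.50       682.9228     5,463.3825
  9     1,437.50       622.2531     5,600.2782
  10   26,437.50    10,427.3775   104,273.7748
  Σ                 18,788.8838   140,955.5693
P = 18,788.8838; Macaulay duration = 140,955.5693 / 18,788.8838 = 7.50207 years.
Modified duration = D_Mac / (1 + y) = 7.50207 / 1.0975 = 6.83560 years.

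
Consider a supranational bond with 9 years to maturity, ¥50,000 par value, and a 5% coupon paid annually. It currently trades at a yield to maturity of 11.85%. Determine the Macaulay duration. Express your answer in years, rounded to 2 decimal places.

Periodic yield y = 0.1185. Discount each cash flow and weight by its year:
  t   CF        PV=CF/(1+0.1185)^t    t·PV
  1     2,500.00     2,235.1363     2,235.1363
  2     2,500.00     1,998.3338     3,996.6676
  3     2,500.00     1,786.6194     5,359.8582
  4     2,500.00     1,597.3352     6,389.3407
  5     2,500.00     1,428.1048     7,140.5238
  6     2,500.00     1,276.8035     7,660.8212
  7     2,500.00     1,141.5320     7,990.7240
  8     2,500.00     1,020.5919     8,164.7349
  9    52,500.00    19,161.7605   172,455.8444
  Σ                 31,646.2173   221,393.6511
Price P = Σ PV = 31,646.2173.
Macaulay duration = Σ(t·PV) / P = 221,393.6511 / 31,646.2173 = 6.99590 years.

7.00 years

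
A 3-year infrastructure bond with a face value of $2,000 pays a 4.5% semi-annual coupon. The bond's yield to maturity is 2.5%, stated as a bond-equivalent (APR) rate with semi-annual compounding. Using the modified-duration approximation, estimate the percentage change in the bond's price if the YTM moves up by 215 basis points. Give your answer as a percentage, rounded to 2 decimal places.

Periodic yield y = 0.0125. Modified duration first:
  t   CF        PV=CF/(1+0.0125)^t    t·PV
  1        45.00        44.4444        44.4444
  2        45.00        43.8957        87.7915
  3        45.00        43.3538       130.0615
  4        45.00        42.8186       171.2744
  5        45.00        42.2900       211.4498
  6     2,045.00     1,898.1176    11,388.7057
  Σ                  2,114.9202    12,033.7274
P = 2,114.9202; D_Mac = 5.68992 half-year periods = 2.84496 yrs; D_mod = 2.84496/(1+0.0125) = 2.80984 yrs.
ΔP/P ≈ -D_mod · Δy = -2.80984 × (+0.0215) = -0.060411 = -6.0411%.

-6.04%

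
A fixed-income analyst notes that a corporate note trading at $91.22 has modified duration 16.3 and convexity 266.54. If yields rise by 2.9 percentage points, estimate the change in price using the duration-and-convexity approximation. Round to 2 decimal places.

Duration effect: -D_mod·Δy = -16.3 × (+0.029) = -0.472700
Convexity effect: ½·C·(Δy)² = 0.5 × 266.54 × (0.029)² = +0.11208007
ΔP/P ≈ -0.472700 + 0.11208007 = -0.36061993
ΔP ≈ 91.22 × (-0.36061993) = -32.8957500146.

-$32.90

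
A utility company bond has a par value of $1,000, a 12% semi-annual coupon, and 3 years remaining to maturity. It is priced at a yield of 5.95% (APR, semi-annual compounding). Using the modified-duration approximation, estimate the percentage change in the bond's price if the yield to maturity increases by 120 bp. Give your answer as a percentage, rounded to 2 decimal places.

-3.07%

Periodic yield y = 0.02975. Modified duration first:
  t   CF        PV=CF/(1+0.02975)^t    t·PV
  1        60.00        58.2666        58.2666
  2        60.00        56.5832       113.1664
  3        60.00        54.9485       164.8455
  4        60.00        53.3610       213.4440
  5        60.00        51.8194       259.0969
  6     1,060.00       889.0272     5,334.1634
  Σ                  1,164.0059     6,142.9828
P = 1,164.0059; D_Mac = 5.27745 half-year periods = 2.63872 yrs; D_mod = 2.63872/(1+0.02975) = 2.56249 yrs.
ΔP/P ≈ -D_mod · Δy = -2.56249 × (+0.012) = -0.030750 = -3.0750%.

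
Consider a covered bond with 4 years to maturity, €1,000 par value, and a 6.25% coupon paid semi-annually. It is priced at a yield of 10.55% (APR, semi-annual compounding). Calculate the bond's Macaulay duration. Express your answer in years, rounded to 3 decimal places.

Periodic yield y = 0.05275. Discount each cash flow and weight by its period:
  t   CF        PV=CF/(1+0.05275)^t    t·PV
  1        31.25        29.6842        29.6842
  2        31.25        28.1968        56.3936
  3        31.25        26.7839        80.3518
  4        31.25        25.4419       101.7675
  5        31.25        24.1671       120.8353
  6        31.25        22.9561       137.7367
  7        31.25        21.8059       152.6410
  8     1,031.25       683.5369     5,468.2952
  Σ                    862.5727     6,147.7052
Price P = Σ PV = 862.5727.
Macaulay duration = Σ(t·PV) / P = 6,147.7052 / 862.5727 = 7.12717 half-year periods.
In years: 7.12717 / 2 = 3.56359 years.

3.564 years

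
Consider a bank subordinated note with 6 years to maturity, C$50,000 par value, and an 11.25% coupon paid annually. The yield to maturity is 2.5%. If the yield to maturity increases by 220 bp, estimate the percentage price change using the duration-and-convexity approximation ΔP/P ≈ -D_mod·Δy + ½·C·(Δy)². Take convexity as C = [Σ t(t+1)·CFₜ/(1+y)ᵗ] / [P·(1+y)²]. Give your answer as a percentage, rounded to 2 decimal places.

With y = 0.025:
  t   CF        PV=CF/(1+0.025)^t    t·PV        t(t+1)·PV
  1     5,625.00     5,487.8049     5,487.8049      10,975.6098
  2     5,625.00     5,353.9560    10,707.9120      32,123.7359
  3     5,625.00     5,223.3717    15,670.1151      62,680.4602
  4     5,625.00     5,095.9724    20,383.8895     101,919.4475
  5     5,625.00     4,971.6804    24,858.4018     149,150.4110
  6    55,625.00    47,965.2632   287,791.5790   2,014,541.0531
  Σ                 74,098.0485   364,899.7023   2,371,390.7175
P = 74,098.0485; D_Mac = 4.92455 yrs; D_mod = 4.80444 yrs; C = 30.46131.
Duration effect: -4.80444 × (+0.022) = -0.105698
Convexity effect: 0.5 × 30.46131 × (0.022)² = +0.0073716
ΔP/P ≈ -0.105698 + 0.0073716 = -0.098326 = -9.8326%.

-9.83%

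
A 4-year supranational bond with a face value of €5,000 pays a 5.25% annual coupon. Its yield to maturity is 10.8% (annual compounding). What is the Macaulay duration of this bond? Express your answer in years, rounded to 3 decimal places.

Periodic yield y = 0.108. Discount each cash flow and weight by its year:
  t   CF        PV=CF/(1+0.108)^t    t·PV
  1       262.50       236.9134       236.9134
  2       262.50       213.8207       427.6414
  3       262.50       192.9790       578.9370
  4     5,262.50     3,491.6690    13,966.6760
  Σ                  4,135.3821    15,210.1678
Price P = Σ PV = 4,135.3821.
Macaulay duration = Σ(t·PV) / P = 15,210.1678 / 4,135.3821 = 3.67806 years.

3.678 years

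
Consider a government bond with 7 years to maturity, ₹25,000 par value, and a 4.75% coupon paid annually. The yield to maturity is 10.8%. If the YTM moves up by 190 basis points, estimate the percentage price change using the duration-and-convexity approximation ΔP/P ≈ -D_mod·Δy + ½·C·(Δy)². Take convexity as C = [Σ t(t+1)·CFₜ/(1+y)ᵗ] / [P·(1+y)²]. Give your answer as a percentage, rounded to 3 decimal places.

With y = 0.108:
  t   CF        PV=CF/(1+0.108)^t    t·PV        t(t+1)·PV
  1     1,187.50     1,071.7509     1,071.7509       2,143.5018
  2     1,187.50       967.2842     1,934.5684       5,803.7052
  3     1,187.50       873.0002     2,619.0006      10,476.0023
  4     1,187.50       787.9063     3,151.6252      15,758.1261
  5     1,187.50       711.1068     3,555.5339      21,333.2032
  6     1,187.50       641.7931     3,850.7587      26,955.3110
  7    26,187.50    12,773.6707    89,415.6952     715,325.5617
  Σ                 17,826.5122   105,598.9329     797,795.4114
P = 17,826.5122; D_Mac = 5.92370 yrs; D_mod = 5.34630 yrs; C = 36.45404.
Duration effect: -5.34630 × (+0.019) = -0.101580
Convexity effect: 0.5 × 36.45404 × (0.019)² = +0.0065800
ΔP/P ≈ -0.101580 + 0.0065800 = -0.095000 = -9.5000%.

-9.500%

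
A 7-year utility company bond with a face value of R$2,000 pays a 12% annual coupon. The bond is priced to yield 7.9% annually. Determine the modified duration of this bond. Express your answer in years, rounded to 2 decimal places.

4.91 years

Periodic yield y = 0.079. First find Macaulay duration:
  t   CF        PV=CF/(1+0.079)^t    t·PV
  1       240.00       222.4282       222.4282
  2       240.00       206.1429       412.2858
  3       240.00       191.0499       573.1498
  4       240.00       177.0620       708.2482
  5       240.00       164.0983       820.4914
  6       240.00       152.0837       912.5020
  7     2,240.00     1,315.5214     9,208.6496
  Σ                  2,428.3863    12,857.7549
P = 2,428.3863; Macaulay duration = 12,857.7549 / 2,428.3863 = 5.29477 years.
Modified duration = D_Mac / (1 + y) = 5.29477 / 1.079 = 4.90711 years.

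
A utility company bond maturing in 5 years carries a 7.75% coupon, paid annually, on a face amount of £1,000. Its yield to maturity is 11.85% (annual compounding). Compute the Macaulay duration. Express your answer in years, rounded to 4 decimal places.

4.2681 years

Periodic yield y = 0.1185. Discount each cash flow and weight by its year:
  t   CF        PV=CF/(1+0.1185)^t    t·PV
  1        77.50        69.2892        69.2892
  2        77.50        61.9483       123.8967
  3        77.50        55.3852       166.1556
  4        77.50        49.5174       198.0696
  5     1,077.50       615.5132     3,077.5658
  Σ                    851.6533     3,634.9768
Price P = Σ PV = 851.6533.
Macaulay duration = Σ(t·PV) / P = 3,634.9768 / 851.6533 = 4.26814 years.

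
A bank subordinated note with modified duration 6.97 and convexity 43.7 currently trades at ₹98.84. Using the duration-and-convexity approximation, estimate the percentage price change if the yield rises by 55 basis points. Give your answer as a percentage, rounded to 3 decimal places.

-3.767%

Duration effect: -D_mod·Δy = -6.97 × (+0.0055) = -0.038335
Convexity effect: ½·C·(Δy)² = 0.5 × 43.7 × (0.0055)² = +0.0006609625
ΔP/P ≈ -0.038335 + 0.0006609625 = -0.0376740375
= -3.76740375%.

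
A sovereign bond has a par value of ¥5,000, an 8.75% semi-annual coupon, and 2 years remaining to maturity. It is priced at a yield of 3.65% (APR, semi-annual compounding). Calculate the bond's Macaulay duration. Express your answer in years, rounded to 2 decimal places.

1.88 years

Periodic yield y = 0.01825. Discount each cash flow and weight by its period:
  t   CF        PV=CF/(1+0.01825)^t    t·PV
  1       218.75       214.8294       214.8294
  2       218.75       210.9790       421.9580
  3       218.75       207.1976       621.5929
  4     5,218.75     4,854.5482    19,418.1928
  Σ                  5,487.5542    20,676.5731
Price P = Σ PV = 5,487.5542.
Macaulay duration = Σ(t·PV) / P = 20,676.5731 / 5,487.5542 = 3.76790 half-year periods.
In years: 3.76790 / 2 = 1.88395 years.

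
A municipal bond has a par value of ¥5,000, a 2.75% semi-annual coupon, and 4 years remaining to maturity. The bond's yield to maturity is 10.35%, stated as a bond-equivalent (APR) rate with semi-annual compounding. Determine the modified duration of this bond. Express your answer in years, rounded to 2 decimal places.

3.59 years

Periodic yield y = 0.05175. First find Macaulay duration:
  t   CF        PV=CF/(1+0.05175)^t    t·PV
  1        68.75        65.3672        65.3672
  2        68.75        62.1509       124.3019
  3        68.75        59.0929       177.2786
  4        68.75        56.1853       224.7412
  5        68.75        53.4208       267.1038
  6        68.75        50.7923       304.7536
  7        68.75        48.2931       338.0517
  8     5,068.75     3,385.3276    27,082.6211
  Σ                  3,780.6301    28,584.2190
P = 3,780.6301; Macaulay duration = 28,584.2190 / 3,780.6301 = 7.56070 half-year periods = 3.78035 years.
Modified duration = D_Mac / (1 + y) = 3.78035 / 1.05175 = 3.59434 years.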